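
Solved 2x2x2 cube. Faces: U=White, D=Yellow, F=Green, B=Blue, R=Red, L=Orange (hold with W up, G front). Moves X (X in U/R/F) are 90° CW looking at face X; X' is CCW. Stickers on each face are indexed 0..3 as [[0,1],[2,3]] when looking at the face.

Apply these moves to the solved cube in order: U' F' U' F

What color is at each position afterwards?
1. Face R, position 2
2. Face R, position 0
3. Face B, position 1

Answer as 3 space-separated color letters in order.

After move 1 (U'): U=WWWW F=OOGG R=GGRR B=RRBB L=BBOO
After move 2 (F'): F=OGOG U=WWGR R=YGYR D=BOYY L=BWOW
After move 3 (U'): U=WRWG F=BWOG R=OGYR B=YGBB L=RROW
After move 4 (F): F=OBGW U=WRWR R=WGGR D=YOYY L=RBOO
Query 1: R[2] = G
Query 2: R[0] = W
Query 3: B[1] = G

Answer: G W G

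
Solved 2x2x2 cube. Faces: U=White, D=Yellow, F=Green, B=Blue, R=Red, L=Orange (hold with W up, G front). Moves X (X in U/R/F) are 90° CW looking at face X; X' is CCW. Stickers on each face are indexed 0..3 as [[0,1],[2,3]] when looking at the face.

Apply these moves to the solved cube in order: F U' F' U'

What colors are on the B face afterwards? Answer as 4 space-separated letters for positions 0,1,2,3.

After move 1 (F): F=GGGG U=WWOO R=WRWR D=RRYY L=OYOY
After move 2 (U'): U=WOWO F=OYGG R=GGWR B=WRBB L=BBOY
After move 3 (F'): F=YGOG U=WOGW R=RGRR D=BYYY L=BOOW
After move 4 (U'): U=OWWG F=BOOG R=YGRR B=RGBB L=WROW
Query: B face = RGBB

Answer: R G B B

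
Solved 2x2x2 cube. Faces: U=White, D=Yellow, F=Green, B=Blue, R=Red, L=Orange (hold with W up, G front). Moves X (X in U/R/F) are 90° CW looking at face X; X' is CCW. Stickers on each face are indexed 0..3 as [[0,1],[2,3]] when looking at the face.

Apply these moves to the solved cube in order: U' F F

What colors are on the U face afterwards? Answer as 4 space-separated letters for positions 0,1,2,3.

After move 1 (U'): U=WWWW F=OOGG R=GGRR B=RRBB L=BBOO
After move 2 (F): F=GOGO U=WWOB R=WGWR D=RGYY L=BYOY
After move 3 (F): F=GGOO U=WWYY R=OGBR D=WWYY L=BROG
Query: U face = WWYY

Answer: W W Y Y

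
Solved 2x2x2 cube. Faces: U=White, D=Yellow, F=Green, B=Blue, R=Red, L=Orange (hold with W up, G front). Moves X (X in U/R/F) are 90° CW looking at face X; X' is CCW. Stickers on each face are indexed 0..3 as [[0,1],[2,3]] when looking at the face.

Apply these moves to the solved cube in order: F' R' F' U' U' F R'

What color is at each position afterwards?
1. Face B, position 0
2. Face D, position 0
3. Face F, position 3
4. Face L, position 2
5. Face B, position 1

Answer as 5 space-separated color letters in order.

Answer: G O R O R

Derivation:
After move 1 (F'): F=GGGG U=WWRR R=YRYR D=OOYY L=OWOW
After move 2 (R'): R=RRYY U=WBRB F=GWGR D=OGYG B=YBOB
After move 3 (F'): F=WRGG U=WBRY R=GROY D=WWYG L=OBOR
After move 4 (U'): U=BYWR F=OBGG R=WROY B=GROB L=YBOR
After move 5 (U'): U=YRBW F=YBGG R=OBOY B=WROB L=GROR
After move 6 (F): F=GYGB U=YRRR R=BBWY D=OOYG L=GWOW
After move 7 (R'): R=BYBW U=YORW F=GRGR D=OYYB B=GROB
Query 1: B[0] = G
Query 2: D[0] = O
Query 3: F[3] = R
Query 4: L[2] = O
Query 5: B[1] = R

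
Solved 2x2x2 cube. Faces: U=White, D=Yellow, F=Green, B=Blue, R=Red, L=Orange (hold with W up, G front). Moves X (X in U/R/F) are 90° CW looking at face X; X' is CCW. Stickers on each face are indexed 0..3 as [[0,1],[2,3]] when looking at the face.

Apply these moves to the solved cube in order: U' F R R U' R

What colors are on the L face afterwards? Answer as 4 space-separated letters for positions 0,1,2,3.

After move 1 (U'): U=WWWW F=OOGG R=GGRR B=RRBB L=BBOO
After move 2 (F): F=GOGO U=WWOB R=WGWR D=RGYY L=BYOY
After move 3 (R): R=WWRG U=WOOO F=GGGY D=RBYR B=BRWB
After move 4 (R): R=RWGW U=WGOY F=GBGR D=RWYB B=OROB
After move 5 (U'): U=GYWO F=BYGR R=GBGW B=RWOB L=OROY
After move 6 (R): R=GGWB U=GYWR F=BWGB D=ROYR B=OWYB
Query: L face = OROY

Answer: O R O Y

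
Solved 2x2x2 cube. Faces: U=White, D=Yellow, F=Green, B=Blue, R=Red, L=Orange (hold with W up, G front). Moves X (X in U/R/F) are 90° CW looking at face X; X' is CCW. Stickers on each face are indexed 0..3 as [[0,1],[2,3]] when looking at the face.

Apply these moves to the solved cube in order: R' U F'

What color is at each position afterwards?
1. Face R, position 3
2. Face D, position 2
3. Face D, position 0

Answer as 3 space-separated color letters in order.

Answer: R Y W

Derivation:
After move 1 (R'): R=RRRR U=WBWB F=GWGW D=YGYG B=YBYB
After move 2 (U): U=WWBB F=RRGW R=YBRR B=OOYB L=GWOO
After move 3 (F'): F=RWRG U=WWYR R=GBYR D=WOYG L=GBOB
Query 1: R[3] = R
Query 2: D[2] = Y
Query 3: D[0] = W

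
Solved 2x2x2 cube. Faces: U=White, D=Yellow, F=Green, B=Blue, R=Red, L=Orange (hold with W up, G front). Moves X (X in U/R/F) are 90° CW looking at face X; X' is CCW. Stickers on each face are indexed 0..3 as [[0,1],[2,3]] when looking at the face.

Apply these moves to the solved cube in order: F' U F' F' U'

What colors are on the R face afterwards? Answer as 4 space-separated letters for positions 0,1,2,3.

After move 1 (F'): F=GGGG U=WWRR R=YRYR D=OOYY L=OWOW
After move 2 (U): U=RWRW F=YRGG R=BBYR B=OWBB L=GGOW
After move 3 (F'): F=RGYG U=RWBY R=OBOR D=GWYY L=GWOR
After move 4 (F'): F=GGRY U=RWOO R=WBGR D=WRYY L=GYOB
After move 5 (U'): U=WORO F=GYRY R=GGGR B=WBBB L=OWOB
Query: R face = GGGR

Answer: G G G R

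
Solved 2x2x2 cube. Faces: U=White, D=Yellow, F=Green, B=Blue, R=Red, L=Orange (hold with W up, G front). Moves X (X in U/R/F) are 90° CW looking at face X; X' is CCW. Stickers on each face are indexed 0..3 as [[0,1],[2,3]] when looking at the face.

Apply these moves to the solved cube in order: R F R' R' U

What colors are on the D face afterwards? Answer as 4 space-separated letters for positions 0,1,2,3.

After move 1 (R): R=RRRR U=WGWG F=GYGY D=YBYB B=WBWB
After move 2 (F): F=GGYY U=WGOO R=WRGR D=RRYB L=OYOB
After move 3 (R'): R=RRWG U=WWOW F=GGYO D=RGYY B=BBRB
After move 4 (R'): R=RGRW U=WROB F=GWYW D=RGYO B=YBGB
After move 5 (U): U=OWBR F=RGYW R=YBRW B=OYGB L=GWOB
Query: D face = RGYO

Answer: R G Y O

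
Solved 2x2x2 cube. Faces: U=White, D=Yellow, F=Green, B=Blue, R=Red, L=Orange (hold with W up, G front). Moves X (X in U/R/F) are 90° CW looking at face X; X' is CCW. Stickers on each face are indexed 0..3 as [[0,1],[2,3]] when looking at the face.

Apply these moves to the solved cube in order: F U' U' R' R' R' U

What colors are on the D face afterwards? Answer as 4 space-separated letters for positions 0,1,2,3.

After move 1 (F): F=GGGG U=WWOO R=WRWR D=RRYY L=OYOY
After move 2 (U'): U=WOWO F=OYGG R=GGWR B=WRBB L=BBOY
After move 3 (U'): U=OOWW F=BBGG R=OYWR B=GGBB L=WROY
After move 4 (R'): R=YROW U=OBWG F=BOGW D=RBYG B=YGRB
After move 5 (R'): R=RWYO U=ORWY F=BBGG D=ROYW B=GGBB
After move 6 (R'): R=WORY U=OBWG F=BRGY D=RBYG B=WGOB
After move 7 (U): U=WOGB F=WOGY R=WGRY B=WROB L=BROY
Query: D face = RBYG

Answer: R B Y G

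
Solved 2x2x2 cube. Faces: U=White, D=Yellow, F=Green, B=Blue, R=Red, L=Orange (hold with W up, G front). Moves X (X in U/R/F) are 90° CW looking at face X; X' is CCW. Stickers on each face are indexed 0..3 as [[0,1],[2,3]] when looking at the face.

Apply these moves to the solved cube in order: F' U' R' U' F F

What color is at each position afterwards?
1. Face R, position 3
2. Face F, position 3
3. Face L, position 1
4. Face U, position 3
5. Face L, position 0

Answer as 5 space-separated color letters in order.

After move 1 (F'): F=GGGG U=WWRR R=YRYR D=OOYY L=OWOW
After move 2 (U'): U=WRWR F=OWGG R=GGYR B=YRBB L=BBOW
After move 3 (R'): R=GRGY U=WBWY F=ORGR D=OWYG B=YROB
After move 4 (U'): U=BYWW F=BBGR R=ORGY B=GROB L=YROW
After move 5 (F): F=GBRB U=BYWR R=WRWY D=GOYG L=YOOW
After move 6 (F): F=RGBB U=BYWO R=WRRY D=WWYG L=YGOO
Query 1: R[3] = Y
Query 2: F[3] = B
Query 3: L[1] = G
Query 4: U[3] = O
Query 5: L[0] = Y

Answer: Y B G O Y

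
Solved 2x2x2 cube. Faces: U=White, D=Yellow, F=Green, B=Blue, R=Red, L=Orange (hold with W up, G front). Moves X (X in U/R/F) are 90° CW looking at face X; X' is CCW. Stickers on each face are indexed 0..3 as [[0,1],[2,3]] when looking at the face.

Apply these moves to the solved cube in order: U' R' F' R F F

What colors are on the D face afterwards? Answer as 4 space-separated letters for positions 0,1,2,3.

After move 1 (U'): U=WWWW F=OOGG R=GGRR B=RRBB L=BBOO
After move 2 (R'): R=GRGR U=WBWR F=OWGW D=YOYG B=YRYB
After move 3 (F'): F=WWOG U=WBGG R=ORYR D=BOYG L=BROW
After move 4 (R): R=YORR U=WWGG F=WOOG D=BYYY B=GRBB
After move 5 (F): F=OWGO U=WWWR R=GOGR D=RYYY L=BBOY
After move 6 (F): F=GOOW U=WWYB R=WORR D=GGYY L=BROY
Query: D face = GGYY

Answer: G G Y Y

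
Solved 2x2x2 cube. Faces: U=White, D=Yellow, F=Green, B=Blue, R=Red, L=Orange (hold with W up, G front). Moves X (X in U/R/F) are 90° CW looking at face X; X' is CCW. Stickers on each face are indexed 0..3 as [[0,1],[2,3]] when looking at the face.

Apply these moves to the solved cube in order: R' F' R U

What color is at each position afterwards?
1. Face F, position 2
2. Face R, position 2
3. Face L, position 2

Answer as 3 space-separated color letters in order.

Answer: G R O

Derivation:
After move 1 (R'): R=RRRR U=WBWB F=GWGW D=YGYG B=YBYB
After move 2 (F'): F=WWGG U=WBRR R=GRYR D=OOYG L=OBOW
After move 3 (R): R=YGRR U=WWRG F=WOGG D=OYYY B=RBBB
After move 4 (U): U=RWGW F=YGGG R=RBRR B=OBBB L=WOOW
Query 1: F[2] = G
Query 2: R[2] = R
Query 3: L[2] = O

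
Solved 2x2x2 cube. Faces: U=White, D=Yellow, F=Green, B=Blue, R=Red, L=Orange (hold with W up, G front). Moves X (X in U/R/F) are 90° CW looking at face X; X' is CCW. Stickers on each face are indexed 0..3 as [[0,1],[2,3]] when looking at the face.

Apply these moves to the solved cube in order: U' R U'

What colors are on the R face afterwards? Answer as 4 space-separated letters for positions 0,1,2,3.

Answer: O Y R G

Derivation:
After move 1 (U'): U=WWWW F=OOGG R=GGRR B=RRBB L=BBOO
After move 2 (R): R=RGRG U=WOWG F=OYGY D=YBYR B=WRWB
After move 3 (U'): U=OGWW F=BBGY R=OYRG B=RGWB L=WROO
Query: R face = OYRG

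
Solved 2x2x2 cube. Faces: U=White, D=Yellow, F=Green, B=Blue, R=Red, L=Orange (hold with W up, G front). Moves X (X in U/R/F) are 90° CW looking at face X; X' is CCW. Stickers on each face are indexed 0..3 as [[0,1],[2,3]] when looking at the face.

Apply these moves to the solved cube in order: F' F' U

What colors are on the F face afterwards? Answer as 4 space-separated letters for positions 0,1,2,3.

Answer: O R G G

Derivation:
After move 1 (F'): F=GGGG U=WWRR R=YRYR D=OOYY L=OWOW
After move 2 (F'): F=GGGG U=WWYY R=OROR D=WWYY L=OROR
After move 3 (U): U=YWYW F=ORGG R=BBOR B=ORBB L=GGOR
Query: F face = ORGG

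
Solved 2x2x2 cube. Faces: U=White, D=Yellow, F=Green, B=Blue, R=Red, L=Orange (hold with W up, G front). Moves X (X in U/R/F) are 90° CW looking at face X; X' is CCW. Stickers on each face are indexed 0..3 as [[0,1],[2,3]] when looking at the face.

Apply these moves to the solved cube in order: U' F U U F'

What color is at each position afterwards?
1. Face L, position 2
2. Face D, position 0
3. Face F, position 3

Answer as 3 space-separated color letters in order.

Answer: O G G

Derivation:
After move 1 (U'): U=WWWW F=OOGG R=GGRR B=RRBB L=BBOO
After move 2 (F): F=GOGO U=WWOB R=WGWR D=RGYY L=BYOY
After move 3 (U): U=OWBW F=WGGO R=RRWR B=BYBB L=GOOY
After move 4 (U): U=BOWW F=RRGO R=BYWR B=GOBB L=WGOY
After move 5 (F'): F=RORG U=BOBW R=GYRR D=GYYY L=WWOW
Query 1: L[2] = O
Query 2: D[0] = G
Query 3: F[3] = G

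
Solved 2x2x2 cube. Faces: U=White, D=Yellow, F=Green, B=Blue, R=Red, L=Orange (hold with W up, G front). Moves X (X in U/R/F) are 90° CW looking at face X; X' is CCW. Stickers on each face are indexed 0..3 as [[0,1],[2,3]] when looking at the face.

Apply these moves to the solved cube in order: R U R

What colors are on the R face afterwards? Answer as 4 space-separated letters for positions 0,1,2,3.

After move 1 (R): R=RRRR U=WGWG F=GYGY D=YBYB B=WBWB
After move 2 (U): U=WWGG F=RRGY R=WBRR B=OOWB L=GYOO
After move 3 (R): R=RWRB U=WRGY F=RBGB D=YWYO B=GOWB
Query: R face = RWRB

Answer: R W R B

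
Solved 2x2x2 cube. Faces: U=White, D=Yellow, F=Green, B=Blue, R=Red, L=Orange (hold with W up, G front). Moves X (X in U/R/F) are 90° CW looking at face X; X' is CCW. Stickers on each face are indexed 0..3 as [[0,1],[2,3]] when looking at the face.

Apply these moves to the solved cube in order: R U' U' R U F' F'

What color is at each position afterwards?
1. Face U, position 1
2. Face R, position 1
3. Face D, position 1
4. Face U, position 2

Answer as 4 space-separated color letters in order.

Answer: G Y Y W

Derivation:
After move 1 (R): R=RRRR U=WGWG F=GYGY D=YBYB B=WBWB
After move 2 (U'): U=GGWW F=OOGY R=GYRR B=RRWB L=WBOO
After move 3 (U'): U=GWGW F=WBGY R=OORR B=GYWB L=RROO
After move 4 (R): R=RORO U=GBGY F=WBGB D=YWYG B=WYWB
After move 5 (U): U=GGYB F=ROGB R=WYRO B=RRWB L=WBOO
After move 6 (F'): F=OBRG U=GGWR R=WYYO D=BOYG L=WBOY
After move 7 (F'): F=BGOR U=GGWY R=OYBO D=BYYG L=WROW
Query 1: U[1] = G
Query 2: R[1] = Y
Query 3: D[1] = Y
Query 4: U[2] = W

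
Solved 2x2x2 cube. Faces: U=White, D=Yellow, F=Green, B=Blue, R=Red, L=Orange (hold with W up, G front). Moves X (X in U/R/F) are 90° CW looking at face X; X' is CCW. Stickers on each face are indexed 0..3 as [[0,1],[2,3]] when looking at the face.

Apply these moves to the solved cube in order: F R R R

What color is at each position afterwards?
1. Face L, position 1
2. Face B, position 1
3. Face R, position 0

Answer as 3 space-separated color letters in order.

Answer: Y B R

Derivation:
After move 1 (F): F=GGGG U=WWOO R=WRWR D=RRYY L=OYOY
After move 2 (R): R=WWRR U=WGOG F=GRGY D=RBYB B=OBWB
After move 3 (R): R=RWRW U=WROY F=GBGB D=RWYO B=GBGB
After move 4 (R): R=RRWW U=WBOB F=GWGO D=RGYG B=YBRB
Query 1: L[1] = Y
Query 2: B[1] = B
Query 3: R[0] = R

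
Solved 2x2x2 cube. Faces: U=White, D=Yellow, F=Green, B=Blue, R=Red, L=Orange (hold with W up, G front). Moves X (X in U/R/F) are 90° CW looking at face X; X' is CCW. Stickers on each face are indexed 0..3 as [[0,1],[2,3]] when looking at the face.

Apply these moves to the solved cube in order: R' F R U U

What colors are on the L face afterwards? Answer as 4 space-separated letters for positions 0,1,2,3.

Answer: B W O G

Derivation:
After move 1 (R'): R=RRRR U=WBWB F=GWGW D=YGYG B=YBYB
After move 2 (F): F=GGWW U=WBOO R=WRBR D=RRYG L=OYOG
After move 3 (R): R=BWRR U=WGOW F=GRWG D=RYYY B=OBBB
After move 4 (U): U=OWWG F=BWWG R=OBRR B=OYBB L=GROG
After move 5 (U): U=WOGW F=OBWG R=OYRR B=GRBB L=BWOG
Query: L face = BWOG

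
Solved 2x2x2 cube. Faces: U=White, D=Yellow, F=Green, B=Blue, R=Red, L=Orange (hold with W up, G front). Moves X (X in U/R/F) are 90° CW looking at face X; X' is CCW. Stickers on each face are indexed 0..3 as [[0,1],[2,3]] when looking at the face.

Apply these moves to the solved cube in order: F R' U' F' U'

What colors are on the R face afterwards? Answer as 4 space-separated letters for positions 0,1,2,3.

Answer: Y O R W

Derivation:
After move 1 (F): F=GGGG U=WWOO R=WRWR D=RRYY L=OYOY
After move 2 (R'): R=RRWW U=WBOB F=GWGO D=RGYG B=YBRB
After move 3 (U'): U=BBWO F=OYGO R=GWWW B=RRRB L=YBOY
After move 4 (F'): F=YOOG U=BBGW R=GWRW D=BYYG L=YOOW
After move 5 (U'): U=BWBG F=YOOG R=YORW B=GWRB L=RROW
Query: R face = YORW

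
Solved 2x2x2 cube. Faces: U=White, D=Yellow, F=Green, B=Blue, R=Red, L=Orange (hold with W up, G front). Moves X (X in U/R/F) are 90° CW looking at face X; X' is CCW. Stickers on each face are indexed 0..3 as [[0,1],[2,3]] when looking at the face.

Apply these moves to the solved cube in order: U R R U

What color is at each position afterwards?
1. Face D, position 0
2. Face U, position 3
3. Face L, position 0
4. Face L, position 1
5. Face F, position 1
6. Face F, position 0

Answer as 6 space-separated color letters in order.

After move 1 (U): U=WWWW F=RRGG R=BBRR B=OOBB L=GGOO
After move 2 (R): R=RBRB U=WRWG F=RYGY D=YBYO B=WOWB
After move 3 (R): R=RRBB U=WYWY F=RBGO D=YWYW B=GORB
After move 4 (U): U=WWYY F=RRGO R=GOBB B=GGRB L=RBOO
Query 1: D[0] = Y
Query 2: U[3] = Y
Query 3: L[0] = R
Query 4: L[1] = B
Query 5: F[1] = R
Query 6: F[0] = R

Answer: Y Y R B R R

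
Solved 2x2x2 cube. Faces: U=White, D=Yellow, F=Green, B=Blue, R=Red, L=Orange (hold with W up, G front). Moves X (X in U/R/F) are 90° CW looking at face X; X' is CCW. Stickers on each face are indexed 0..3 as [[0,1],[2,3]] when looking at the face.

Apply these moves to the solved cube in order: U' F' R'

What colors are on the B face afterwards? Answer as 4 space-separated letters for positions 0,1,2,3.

After move 1 (U'): U=WWWW F=OOGG R=GGRR B=RRBB L=BBOO
After move 2 (F'): F=OGOG U=WWGR R=YGYR D=BOYY L=BWOW
After move 3 (R'): R=GRYY U=WBGR F=OWOR D=BGYG B=YROB
Query: B face = YROB

Answer: Y R O B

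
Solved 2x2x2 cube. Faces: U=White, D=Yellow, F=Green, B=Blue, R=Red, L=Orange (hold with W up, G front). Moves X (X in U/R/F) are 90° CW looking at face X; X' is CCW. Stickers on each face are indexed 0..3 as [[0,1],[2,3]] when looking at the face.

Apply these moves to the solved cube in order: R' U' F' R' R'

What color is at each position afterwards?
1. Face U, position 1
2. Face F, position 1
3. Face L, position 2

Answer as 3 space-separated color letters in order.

Answer: O Y O

Derivation:
After move 1 (R'): R=RRRR U=WBWB F=GWGW D=YGYG B=YBYB
After move 2 (U'): U=BBWW F=OOGW R=GWRR B=RRYB L=YBOO
After move 3 (F'): F=OWOG U=BBGR R=GWYR D=BOYG L=YWOW
After move 4 (R'): R=WRGY U=BYGR F=OBOR D=BWYG B=GROB
After move 5 (R'): R=RYWG U=BOGG F=OYOR D=BBYR B=GRWB
Query 1: U[1] = O
Query 2: F[1] = Y
Query 3: L[2] = O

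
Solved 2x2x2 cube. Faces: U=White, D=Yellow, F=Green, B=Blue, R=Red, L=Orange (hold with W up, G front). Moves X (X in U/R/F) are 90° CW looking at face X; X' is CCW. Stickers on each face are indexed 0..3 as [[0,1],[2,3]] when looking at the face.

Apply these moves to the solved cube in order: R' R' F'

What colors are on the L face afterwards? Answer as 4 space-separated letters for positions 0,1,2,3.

After move 1 (R'): R=RRRR U=WBWB F=GWGW D=YGYG B=YBYB
After move 2 (R'): R=RRRR U=WYWY F=GBGB D=YWYW B=GBGB
After move 3 (F'): F=BBGG U=WYRR R=WRYR D=OOYW L=OYOW
Query: L face = OYOW

Answer: O Y O W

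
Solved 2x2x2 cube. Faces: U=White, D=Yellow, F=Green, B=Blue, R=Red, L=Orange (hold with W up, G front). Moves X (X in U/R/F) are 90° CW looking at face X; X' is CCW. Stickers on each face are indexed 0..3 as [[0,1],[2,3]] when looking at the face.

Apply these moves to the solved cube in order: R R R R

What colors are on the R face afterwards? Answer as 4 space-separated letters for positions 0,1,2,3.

Answer: R R R R

Derivation:
After move 1 (R): R=RRRR U=WGWG F=GYGY D=YBYB B=WBWB
After move 2 (R): R=RRRR U=WYWY F=GBGB D=YWYW B=GBGB
After move 3 (R): R=RRRR U=WBWB F=GWGW D=YGYG B=YBYB
After move 4 (R): R=RRRR U=WWWW F=GGGG D=YYYY B=BBBB
Query: R face = RRRR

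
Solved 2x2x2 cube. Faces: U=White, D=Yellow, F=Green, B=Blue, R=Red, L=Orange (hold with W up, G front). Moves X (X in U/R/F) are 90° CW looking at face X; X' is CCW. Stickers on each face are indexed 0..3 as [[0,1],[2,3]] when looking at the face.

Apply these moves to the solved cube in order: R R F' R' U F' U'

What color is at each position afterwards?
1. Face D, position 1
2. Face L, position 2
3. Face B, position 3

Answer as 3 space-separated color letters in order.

Answer: W O B

Derivation:
After move 1 (R): R=RRRR U=WGWG F=GYGY D=YBYB B=WBWB
After move 2 (R): R=RRRR U=WYWY F=GBGB D=YWYW B=GBGB
After move 3 (F'): F=BBGG U=WYRR R=WRYR D=OOYW L=OYOW
After move 4 (R'): R=RRWY U=WGRG F=BYGR D=OBYG B=WBOB
After move 5 (U): U=RWGG F=RRGR R=WBWY B=OYOB L=BYOW
After move 6 (F'): F=RRRG U=RWWW R=BBOY D=YWYG L=BGOG
After move 7 (U'): U=WWRW F=BGRG R=RROY B=BBOB L=OYOG
Query 1: D[1] = W
Query 2: L[2] = O
Query 3: B[3] = B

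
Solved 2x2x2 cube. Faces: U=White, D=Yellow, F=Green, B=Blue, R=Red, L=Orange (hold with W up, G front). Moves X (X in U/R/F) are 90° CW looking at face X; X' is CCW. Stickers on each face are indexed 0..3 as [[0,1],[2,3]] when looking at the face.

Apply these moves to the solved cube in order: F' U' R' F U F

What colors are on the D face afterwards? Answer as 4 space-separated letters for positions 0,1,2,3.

After move 1 (F'): F=GGGG U=WWRR R=YRYR D=OOYY L=OWOW
After move 2 (U'): U=WRWR F=OWGG R=GGYR B=YRBB L=BBOW
After move 3 (R'): R=GRGY U=WBWY F=ORGR D=OWYG B=YROB
After move 4 (F): F=GORR U=WBWB R=WRYY D=GGYG L=BOOW
After move 5 (U): U=WWBB F=WRRR R=YRYY B=BOOB L=GOOW
After move 6 (F): F=RWRR U=WWWO R=BRBY D=YYYG L=GGOG
Query: D face = YYYG

Answer: Y Y Y G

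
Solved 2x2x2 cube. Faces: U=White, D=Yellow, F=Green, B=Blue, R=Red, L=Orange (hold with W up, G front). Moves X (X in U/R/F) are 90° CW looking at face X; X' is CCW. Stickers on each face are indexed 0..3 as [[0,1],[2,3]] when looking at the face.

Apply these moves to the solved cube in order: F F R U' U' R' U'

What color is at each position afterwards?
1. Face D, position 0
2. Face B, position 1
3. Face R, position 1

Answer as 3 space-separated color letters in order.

Answer: W R Y

Derivation:
After move 1 (F): F=GGGG U=WWOO R=WRWR D=RRYY L=OYOY
After move 2 (F): F=GGGG U=WWYY R=OROR D=WWYY L=OROR
After move 3 (R): R=OORR U=WGYG F=GWGY D=WBYB B=YBWB
After move 4 (U'): U=GGWY F=ORGY R=GWRR B=OOWB L=YBOR
After move 5 (U'): U=GYGW F=YBGY R=ORRR B=GWWB L=OOOR
After move 6 (R'): R=RROR U=GWGG F=YYGW D=WBYY B=BWBB
After move 7 (U'): U=WGGG F=OOGW R=YYOR B=RRBB L=BWOR
Query 1: D[0] = W
Query 2: B[1] = R
Query 3: R[1] = Y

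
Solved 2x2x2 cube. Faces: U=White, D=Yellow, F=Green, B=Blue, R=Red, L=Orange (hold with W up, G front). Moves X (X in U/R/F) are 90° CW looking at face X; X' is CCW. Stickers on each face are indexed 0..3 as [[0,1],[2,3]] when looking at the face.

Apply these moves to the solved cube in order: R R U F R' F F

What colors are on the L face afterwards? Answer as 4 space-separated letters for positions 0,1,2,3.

Answer: G Y O B

Derivation:
After move 1 (R): R=RRRR U=WGWG F=GYGY D=YBYB B=WBWB
After move 2 (R): R=RRRR U=WYWY F=GBGB D=YWYW B=GBGB
After move 3 (U): U=WWYY F=RRGB R=GBRR B=OOGB L=GBOO
After move 4 (F): F=GRBR U=WWOB R=YBYR D=RGYW L=GYOW
After move 5 (R'): R=BRYY U=WGOO F=GWBB D=RRYR B=WOGB
After move 6 (F): F=BGBW U=WGWY R=OROY D=YBYR L=GROR
After move 7 (F): F=BBWG U=WGRR R=WRYY D=OOYR L=GYOB
Query: L face = GYOB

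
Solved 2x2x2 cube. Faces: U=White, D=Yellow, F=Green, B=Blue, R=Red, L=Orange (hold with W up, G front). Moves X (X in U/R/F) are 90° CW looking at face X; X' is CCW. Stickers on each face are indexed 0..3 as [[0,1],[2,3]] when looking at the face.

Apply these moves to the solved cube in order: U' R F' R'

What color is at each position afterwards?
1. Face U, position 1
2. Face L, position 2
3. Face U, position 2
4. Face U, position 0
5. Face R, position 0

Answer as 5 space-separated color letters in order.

Answer: W O R W G

Derivation:
After move 1 (U'): U=WWWW F=OOGG R=GGRR B=RRBB L=BBOO
After move 2 (R): R=RGRG U=WOWG F=OYGY D=YBYR B=WRWB
After move 3 (F'): F=YYOG U=WORR R=BGYG D=BOYR L=BGOW
After move 4 (R'): R=GGBY U=WWRW F=YOOR D=BYYG B=RROB
Query 1: U[1] = W
Query 2: L[2] = O
Query 3: U[2] = R
Query 4: U[0] = W
Query 5: R[0] = G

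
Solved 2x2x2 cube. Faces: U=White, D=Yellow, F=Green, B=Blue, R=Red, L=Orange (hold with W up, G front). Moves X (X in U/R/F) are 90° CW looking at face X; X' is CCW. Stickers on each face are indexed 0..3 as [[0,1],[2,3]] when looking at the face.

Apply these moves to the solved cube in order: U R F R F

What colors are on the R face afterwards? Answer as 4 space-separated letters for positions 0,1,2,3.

After move 1 (U): U=WWWW F=RRGG R=BBRR B=OOBB L=GGOO
After move 2 (R): R=RBRB U=WRWG F=RYGY D=YBYO B=WOWB
After move 3 (F): F=GRYY U=WROG R=WBGB D=RRYO L=GYOB
After move 4 (R): R=GWBB U=WROY F=GRYO D=RWYW B=GORB
After move 5 (F): F=YGOR U=WRBY R=OWYB D=BGYW L=GROW
Query: R face = OWYB

Answer: O W Y B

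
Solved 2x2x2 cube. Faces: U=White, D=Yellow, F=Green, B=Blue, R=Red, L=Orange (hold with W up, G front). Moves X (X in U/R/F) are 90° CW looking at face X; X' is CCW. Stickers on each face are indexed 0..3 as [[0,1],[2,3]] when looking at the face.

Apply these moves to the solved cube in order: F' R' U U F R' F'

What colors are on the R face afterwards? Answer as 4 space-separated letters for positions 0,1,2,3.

After move 1 (F'): F=GGGG U=WWRR R=YRYR D=OOYY L=OWOW
After move 2 (R'): R=RRYY U=WBRB F=GWGR D=OGYG B=YBOB
After move 3 (U): U=RWBB F=RRGR R=YBYY B=OWOB L=GWOW
After move 4 (U): U=BRBW F=YBGR R=OWYY B=GWOB L=RROW
After move 5 (F): F=GYRB U=BRWR R=BWWY D=YOYG L=ROOG
After move 6 (R'): R=WYBW U=BOWG F=GRRR D=YYYB B=GWOB
After move 7 (F'): F=RRGR U=BOWB R=YYYW D=OGYB L=RGOW
Query: R face = YYYW

Answer: Y Y Y W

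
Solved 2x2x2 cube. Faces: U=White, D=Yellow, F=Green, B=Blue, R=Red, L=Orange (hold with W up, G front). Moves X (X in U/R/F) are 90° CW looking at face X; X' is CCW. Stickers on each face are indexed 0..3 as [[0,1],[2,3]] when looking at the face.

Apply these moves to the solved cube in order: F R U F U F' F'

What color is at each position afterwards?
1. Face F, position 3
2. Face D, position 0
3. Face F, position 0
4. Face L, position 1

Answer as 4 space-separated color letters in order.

After move 1 (F): F=GGGG U=WWOO R=WRWR D=RRYY L=OYOY
After move 2 (R): R=WWRR U=WGOG F=GRGY D=RBYB B=OBWB
After move 3 (U): U=OWGG F=WWGY R=OBRR B=OYWB L=GROY
After move 4 (F): F=GWYW U=OWYR R=GBGR D=ROYB L=GROB
After move 5 (U): U=YORW F=GBYW R=OYGR B=GRWB L=GWOB
After move 6 (F'): F=BWGY U=YOOG R=OYRR D=WBYB L=GWOR
After move 7 (F'): F=WYBG U=YOOR R=BYWR D=WRYB L=GGOO
Query 1: F[3] = G
Query 2: D[0] = W
Query 3: F[0] = W
Query 4: L[1] = G

Answer: G W W G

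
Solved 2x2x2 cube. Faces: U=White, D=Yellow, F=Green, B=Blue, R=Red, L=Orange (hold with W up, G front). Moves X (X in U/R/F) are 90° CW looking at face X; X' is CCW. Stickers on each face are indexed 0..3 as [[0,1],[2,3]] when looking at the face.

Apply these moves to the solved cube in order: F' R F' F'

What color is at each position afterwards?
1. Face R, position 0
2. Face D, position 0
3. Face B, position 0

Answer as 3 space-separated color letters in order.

After move 1 (F'): F=GGGG U=WWRR R=YRYR D=OOYY L=OWOW
After move 2 (R): R=YYRR U=WGRG F=GOGY D=OBYB B=RBWB
After move 3 (F'): F=OYGG U=WGYR R=BYOR D=WWYB L=OGOR
After move 4 (F'): F=YGOG U=WGBO R=WYWR D=GRYB L=OROY
Query 1: R[0] = W
Query 2: D[0] = G
Query 3: B[0] = R

Answer: W G R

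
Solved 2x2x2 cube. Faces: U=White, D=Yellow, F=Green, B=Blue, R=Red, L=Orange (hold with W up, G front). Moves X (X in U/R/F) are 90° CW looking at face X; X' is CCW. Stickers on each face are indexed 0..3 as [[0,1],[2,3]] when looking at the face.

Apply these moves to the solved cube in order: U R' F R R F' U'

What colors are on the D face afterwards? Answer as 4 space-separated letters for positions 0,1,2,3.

Answer: Y R Y G

Derivation:
After move 1 (U): U=WWWW F=RRGG R=BBRR B=OOBB L=GGOO
After move 2 (R'): R=BRBR U=WBWO F=RWGW D=YRYG B=YOYB
After move 3 (F): F=GRWW U=WBOG R=WROR D=BBYG L=GYOR
After move 4 (R): R=OWRR U=WROW F=GBWG D=BYYY B=GOBB
After move 5 (R): R=RORW U=WBOG F=GYWY D=BBYG B=WORB
After move 6 (F'): F=YYGW U=WBRR R=BOBW D=YRYG L=GGOO
After move 7 (U'): U=BRWR F=GGGW R=YYBW B=BORB L=WOOO
Query: D face = YRYG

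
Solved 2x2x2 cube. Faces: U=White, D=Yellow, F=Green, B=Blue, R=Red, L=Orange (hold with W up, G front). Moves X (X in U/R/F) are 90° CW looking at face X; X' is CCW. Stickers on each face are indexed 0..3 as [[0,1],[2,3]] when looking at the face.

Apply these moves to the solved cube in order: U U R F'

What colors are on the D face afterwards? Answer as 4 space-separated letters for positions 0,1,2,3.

After move 1 (U): U=WWWW F=RRGG R=BBRR B=OOBB L=GGOO
After move 2 (U): U=WWWW F=BBGG R=OORR B=GGBB L=RROO
After move 3 (R): R=RORO U=WBWG F=BYGY D=YBYG B=WGWB
After move 4 (F'): F=YYBG U=WBRR R=BOYO D=ROYG L=RGOW
Query: D face = ROYG

Answer: R O Y G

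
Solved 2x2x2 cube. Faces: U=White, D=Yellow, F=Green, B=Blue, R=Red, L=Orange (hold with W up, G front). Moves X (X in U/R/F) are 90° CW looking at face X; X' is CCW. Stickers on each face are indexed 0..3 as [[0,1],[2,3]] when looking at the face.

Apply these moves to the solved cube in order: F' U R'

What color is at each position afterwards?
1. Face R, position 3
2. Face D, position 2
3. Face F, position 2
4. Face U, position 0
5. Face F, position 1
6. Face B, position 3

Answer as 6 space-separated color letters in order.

Answer: Y Y G R W B

Derivation:
After move 1 (F'): F=GGGG U=WWRR R=YRYR D=OOYY L=OWOW
After move 2 (U): U=RWRW F=YRGG R=BBYR B=OWBB L=GGOW
After move 3 (R'): R=BRBY U=RBRO F=YWGW D=ORYG B=YWOB
Query 1: R[3] = Y
Query 2: D[2] = Y
Query 3: F[2] = G
Query 4: U[0] = R
Query 5: F[1] = W
Query 6: B[3] = B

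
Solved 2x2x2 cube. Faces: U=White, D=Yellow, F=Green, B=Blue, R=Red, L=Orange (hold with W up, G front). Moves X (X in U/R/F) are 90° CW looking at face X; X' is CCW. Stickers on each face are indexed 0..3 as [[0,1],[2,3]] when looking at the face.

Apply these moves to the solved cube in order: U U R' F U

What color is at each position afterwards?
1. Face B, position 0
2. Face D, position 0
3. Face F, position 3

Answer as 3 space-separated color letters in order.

Answer: R O W

Derivation:
After move 1 (U): U=WWWW F=RRGG R=BBRR B=OOBB L=GGOO
After move 2 (U): U=WWWW F=BBGG R=OORR B=GGBB L=RROO
After move 3 (R'): R=OROR U=WBWG F=BWGW D=YBYG B=YGYB
After move 4 (F): F=GBWW U=WBOR R=WRGR D=OOYG L=RYOB
After move 5 (U): U=OWRB F=WRWW R=YGGR B=RYYB L=GBOB
Query 1: B[0] = R
Query 2: D[0] = O
Query 3: F[3] = W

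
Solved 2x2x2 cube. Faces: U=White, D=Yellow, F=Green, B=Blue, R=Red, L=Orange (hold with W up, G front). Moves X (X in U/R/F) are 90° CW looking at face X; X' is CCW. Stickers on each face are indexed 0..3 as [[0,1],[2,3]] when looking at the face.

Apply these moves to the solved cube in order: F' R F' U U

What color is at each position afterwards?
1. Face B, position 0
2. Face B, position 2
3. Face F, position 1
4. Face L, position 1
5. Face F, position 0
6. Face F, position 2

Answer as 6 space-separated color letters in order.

After move 1 (F'): F=GGGG U=WWRR R=YRYR D=OOYY L=OWOW
After move 2 (R): R=YYRR U=WGRG F=GOGY D=OBYB B=RBWB
After move 3 (F'): F=OYGG U=WGYR R=BYOR D=WWYB L=OGOR
After move 4 (U): U=YWRG F=BYGG R=RBOR B=OGWB L=OYOR
After move 5 (U): U=RYGW F=RBGG R=OGOR B=OYWB L=BYOR
Query 1: B[0] = O
Query 2: B[2] = W
Query 3: F[1] = B
Query 4: L[1] = Y
Query 5: F[0] = R
Query 6: F[2] = G

Answer: O W B Y R G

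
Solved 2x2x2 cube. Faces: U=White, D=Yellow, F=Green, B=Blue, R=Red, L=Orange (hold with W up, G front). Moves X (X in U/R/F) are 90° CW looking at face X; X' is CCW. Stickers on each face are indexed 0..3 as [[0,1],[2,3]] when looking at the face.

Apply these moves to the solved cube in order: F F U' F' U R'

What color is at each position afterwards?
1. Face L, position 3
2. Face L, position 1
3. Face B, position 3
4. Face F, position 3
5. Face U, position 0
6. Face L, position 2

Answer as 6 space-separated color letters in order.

After move 1 (F): F=GGGG U=WWOO R=WRWR D=RRYY L=OYOY
After move 2 (F): F=GGGG U=WWYY R=OROR D=WWYY L=OROR
After move 3 (U'): U=WYWY F=ORGG R=GGOR B=ORBB L=BBOR
After move 4 (F'): F=RGOG U=WYGO R=WGWR D=BRYY L=BYOW
After move 5 (U): U=GWOY F=WGOG R=ORWR B=BYBB L=RGOW
After move 6 (R'): R=RROW U=GBOB F=WWOY D=BGYG B=YYRB
Query 1: L[3] = W
Query 2: L[1] = G
Query 3: B[3] = B
Query 4: F[3] = Y
Query 5: U[0] = G
Query 6: L[2] = O

Answer: W G B Y G O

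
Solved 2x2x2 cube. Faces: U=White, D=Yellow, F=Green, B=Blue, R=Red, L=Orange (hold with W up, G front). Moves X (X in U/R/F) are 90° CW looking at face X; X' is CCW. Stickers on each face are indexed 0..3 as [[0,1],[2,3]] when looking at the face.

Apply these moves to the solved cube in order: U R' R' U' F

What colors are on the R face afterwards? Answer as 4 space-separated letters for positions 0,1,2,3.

After move 1 (U): U=WWWW F=RRGG R=BBRR B=OOBB L=GGOO
After move 2 (R'): R=BRBR U=WBWO F=RWGW D=YRYG B=YOYB
After move 3 (R'): R=RRBB U=WYWY F=RBGO D=YWYW B=GORB
After move 4 (U'): U=YYWW F=GGGO R=RBBB B=RRRB L=GOOO
After move 5 (F): F=GGOG U=YYOO R=WBWB D=BRYW L=GYOW
Query: R face = WBWB

Answer: W B W B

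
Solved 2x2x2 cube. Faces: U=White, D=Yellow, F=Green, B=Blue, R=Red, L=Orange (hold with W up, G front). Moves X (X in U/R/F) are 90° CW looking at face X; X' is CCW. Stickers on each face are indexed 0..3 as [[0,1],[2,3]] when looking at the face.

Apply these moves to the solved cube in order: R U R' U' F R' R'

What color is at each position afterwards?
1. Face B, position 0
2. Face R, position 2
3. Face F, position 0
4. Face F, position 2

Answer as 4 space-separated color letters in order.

After move 1 (R): R=RRRR U=WGWG F=GYGY D=YBYB B=WBWB
After move 2 (U): U=WWGG F=RRGY R=WBRR B=OOWB L=GYOO
After move 3 (R'): R=BRWR U=WWGO F=RWGG D=YRYY B=BOBB
After move 4 (U'): U=WOWG F=GYGG R=RWWR B=BRBB L=BOOO
After move 5 (F): F=GGGY U=WOOO R=WWGR D=WRYY L=BYOR
After move 6 (R'): R=WRWG U=WBOB F=GOGO D=WGYY B=YRRB
After move 7 (R'): R=RGWW U=WROY F=GBGB D=WOYO B=YRGB
Query 1: B[0] = Y
Query 2: R[2] = W
Query 3: F[0] = G
Query 4: F[2] = G

Answer: Y W G G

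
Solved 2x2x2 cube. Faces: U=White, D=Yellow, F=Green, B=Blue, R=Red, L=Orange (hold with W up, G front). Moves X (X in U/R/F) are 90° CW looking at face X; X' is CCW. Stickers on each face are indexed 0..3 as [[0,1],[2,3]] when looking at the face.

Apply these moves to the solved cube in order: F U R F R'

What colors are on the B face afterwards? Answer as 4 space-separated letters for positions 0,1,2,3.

Answer: O Y W B

Derivation:
After move 1 (F): F=GGGG U=WWOO R=WRWR D=RRYY L=OYOY
After move 2 (U): U=OWOW F=WRGG R=BBWR B=OYBB L=GGOY
After move 3 (R): R=WBRB U=OROG F=WRGY D=RBYO B=WYWB
After move 4 (F): F=GWYR U=ORYG R=OBGB D=RWYO L=GROB
After move 5 (R'): R=BBOG U=OWYW F=GRYG D=RWYR B=OYWB
Query: B face = OYWB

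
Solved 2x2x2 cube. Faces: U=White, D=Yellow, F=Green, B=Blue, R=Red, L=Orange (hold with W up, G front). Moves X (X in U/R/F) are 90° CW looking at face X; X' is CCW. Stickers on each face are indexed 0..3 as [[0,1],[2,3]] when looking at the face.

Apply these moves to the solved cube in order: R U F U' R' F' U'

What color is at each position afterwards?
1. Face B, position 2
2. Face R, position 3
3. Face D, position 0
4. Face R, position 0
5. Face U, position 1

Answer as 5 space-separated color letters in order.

After move 1 (R): R=RRRR U=WGWG F=GYGY D=YBYB B=WBWB
After move 2 (U): U=WWGG F=RRGY R=WBRR B=OOWB L=GYOO
After move 3 (F): F=GRYR U=WWOY R=GBGR D=RWYB L=GYOB
After move 4 (U'): U=WYWO F=GYYR R=GRGR B=GBWB L=OOOB
After move 5 (R'): R=RRGG U=WWWG F=GYYO D=RYYR B=BBWB
After move 6 (F'): F=YOGY U=WWRG R=YRRG D=OBYR L=OGOW
After move 7 (U'): U=WGWR F=OGGY R=YORG B=YRWB L=BBOW
Query 1: B[2] = W
Query 2: R[3] = G
Query 3: D[0] = O
Query 4: R[0] = Y
Query 5: U[1] = G

Answer: W G O Y G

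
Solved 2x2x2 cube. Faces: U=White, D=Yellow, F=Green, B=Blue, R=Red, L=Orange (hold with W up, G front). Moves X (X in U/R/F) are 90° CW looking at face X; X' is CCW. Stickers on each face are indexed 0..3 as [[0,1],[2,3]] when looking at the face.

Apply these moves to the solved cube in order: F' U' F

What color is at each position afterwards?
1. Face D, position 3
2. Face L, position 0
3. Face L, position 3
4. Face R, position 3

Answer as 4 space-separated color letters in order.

Answer: Y B O R

Derivation:
After move 1 (F'): F=GGGG U=WWRR R=YRYR D=OOYY L=OWOW
After move 2 (U'): U=WRWR F=OWGG R=GGYR B=YRBB L=BBOW
After move 3 (F): F=GOGW U=WRWB R=WGRR D=YGYY L=BOOO
Query 1: D[3] = Y
Query 2: L[0] = B
Query 3: L[3] = O
Query 4: R[3] = R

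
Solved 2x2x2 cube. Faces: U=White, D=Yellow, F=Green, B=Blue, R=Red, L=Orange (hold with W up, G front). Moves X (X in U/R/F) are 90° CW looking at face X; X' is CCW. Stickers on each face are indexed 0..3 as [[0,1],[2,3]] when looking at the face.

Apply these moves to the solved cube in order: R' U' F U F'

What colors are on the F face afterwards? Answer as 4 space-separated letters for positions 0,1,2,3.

After move 1 (R'): R=RRRR U=WBWB F=GWGW D=YGYG B=YBYB
After move 2 (U'): U=BBWW F=OOGW R=GWRR B=RRYB L=YBOO
After move 3 (F): F=GOWO U=BBOB R=WWWR D=RGYG L=YYOG
After move 4 (U): U=OBBB F=WWWO R=RRWR B=YYYB L=GOOG
After move 5 (F'): F=WOWW U=OBRW R=GRRR D=OGYG L=GBOB
Query: F face = WOWW

Answer: W O W W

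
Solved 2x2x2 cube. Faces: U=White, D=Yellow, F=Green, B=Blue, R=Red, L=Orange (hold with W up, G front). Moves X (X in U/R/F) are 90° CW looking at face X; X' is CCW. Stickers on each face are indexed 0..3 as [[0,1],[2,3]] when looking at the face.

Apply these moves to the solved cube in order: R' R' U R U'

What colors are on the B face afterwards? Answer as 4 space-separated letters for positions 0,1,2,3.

Answer: R G W B

Derivation:
After move 1 (R'): R=RRRR U=WBWB F=GWGW D=YGYG B=YBYB
After move 2 (R'): R=RRRR U=WYWY F=GBGB D=YWYW B=GBGB
After move 3 (U): U=WWYY F=RRGB R=GBRR B=OOGB L=GBOO
After move 4 (R): R=RGRB U=WRYB F=RWGW D=YGYO B=YOWB
After move 5 (U'): U=RBWY F=GBGW R=RWRB B=RGWB L=YOOO
Query: B face = RGWB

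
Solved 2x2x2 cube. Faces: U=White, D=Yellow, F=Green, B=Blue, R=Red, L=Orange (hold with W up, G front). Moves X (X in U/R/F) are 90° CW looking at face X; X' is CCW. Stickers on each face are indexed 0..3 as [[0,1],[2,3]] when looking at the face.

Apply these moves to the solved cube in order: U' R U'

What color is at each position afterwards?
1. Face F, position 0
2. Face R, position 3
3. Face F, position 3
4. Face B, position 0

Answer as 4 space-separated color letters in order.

Answer: B G Y R

Derivation:
After move 1 (U'): U=WWWW F=OOGG R=GGRR B=RRBB L=BBOO
After move 2 (R): R=RGRG U=WOWG F=OYGY D=YBYR B=WRWB
After move 3 (U'): U=OGWW F=BBGY R=OYRG B=RGWB L=WROO
Query 1: F[0] = B
Query 2: R[3] = G
Query 3: F[3] = Y
Query 4: B[0] = R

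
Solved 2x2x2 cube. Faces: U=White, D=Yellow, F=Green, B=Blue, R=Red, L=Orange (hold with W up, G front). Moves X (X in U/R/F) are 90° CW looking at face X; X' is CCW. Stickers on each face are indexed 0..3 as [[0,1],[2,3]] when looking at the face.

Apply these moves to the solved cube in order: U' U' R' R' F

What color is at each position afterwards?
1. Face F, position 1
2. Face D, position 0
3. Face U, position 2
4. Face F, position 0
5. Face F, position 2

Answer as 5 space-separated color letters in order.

After move 1 (U'): U=WWWW F=OOGG R=GGRR B=RRBB L=BBOO
After move 2 (U'): U=WWWW F=BBGG R=OORR B=GGBB L=RROO
After move 3 (R'): R=OROR U=WBWG F=BWGW D=YBYG B=YGYB
After move 4 (R'): R=RROO U=WYWY F=BBGG D=YWYW B=GGBB
After move 5 (F): F=GBGB U=WYOR R=WRYO D=ORYW L=RYOW
Query 1: F[1] = B
Query 2: D[0] = O
Query 3: U[2] = O
Query 4: F[0] = G
Query 5: F[2] = G

Answer: B O O G G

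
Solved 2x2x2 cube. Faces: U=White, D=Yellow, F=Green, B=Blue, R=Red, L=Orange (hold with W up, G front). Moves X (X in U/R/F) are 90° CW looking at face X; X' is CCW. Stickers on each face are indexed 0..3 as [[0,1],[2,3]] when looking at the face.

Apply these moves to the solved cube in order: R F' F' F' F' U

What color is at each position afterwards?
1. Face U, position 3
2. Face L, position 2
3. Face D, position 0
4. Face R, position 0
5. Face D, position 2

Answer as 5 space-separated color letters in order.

After move 1 (R): R=RRRR U=WGWG F=GYGY D=YBYB B=WBWB
After move 2 (F'): F=YYGG U=WGRR R=BRYR D=OOYB L=OGOW
After move 3 (F'): F=YGYG U=WGBY R=OROR D=GWYB L=OROR
After move 4 (F'): F=GGYY U=WGOO R=WRGR D=RRYB L=OYOB
After move 5 (F'): F=GYGY U=WGWG R=RRRR D=YBYB L=OOOO
After move 6 (U): U=WWGG F=RRGY R=WBRR B=OOWB L=GYOO
Query 1: U[3] = G
Query 2: L[2] = O
Query 3: D[0] = Y
Query 4: R[0] = W
Query 5: D[2] = Y

Answer: G O Y W Y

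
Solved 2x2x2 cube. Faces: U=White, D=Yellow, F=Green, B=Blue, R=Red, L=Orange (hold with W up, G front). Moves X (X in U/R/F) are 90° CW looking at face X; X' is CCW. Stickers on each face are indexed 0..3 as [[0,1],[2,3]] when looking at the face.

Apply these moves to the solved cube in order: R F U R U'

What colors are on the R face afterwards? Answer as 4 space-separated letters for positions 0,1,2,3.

After move 1 (R): R=RRRR U=WGWG F=GYGY D=YBYB B=WBWB
After move 2 (F): F=GGYY U=WGOO R=WRGR D=RRYB L=OYOB
After move 3 (U): U=OWOG F=WRYY R=WBGR B=OYWB L=GGOB
After move 4 (R): R=GWRB U=OROY F=WRYB D=RWYO B=GYWB
After move 5 (U'): U=RYOO F=GGYB R=WRRB B=GWWB L=GYOB
Query: R face = WRRB

Answer: W R R B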